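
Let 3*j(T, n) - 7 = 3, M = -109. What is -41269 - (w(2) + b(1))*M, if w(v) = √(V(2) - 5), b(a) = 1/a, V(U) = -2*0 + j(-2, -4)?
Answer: -41160 + 109*I*√15/3 ≈ -41160.0 + 140.72*I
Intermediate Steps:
j(T, n) = 10/3 (j(T, n) = 7/3 + (⅓)*3 = 7/3 + 1 = 10/3)
V(U) = 10/3 (V(U) = -2*0 + 10/3 = 0 + 10/3 = 10/3)
w(v) = I*√15/3 (w(v) = √(10/3 - 5) = √(-5/3) = I*√15/3)
-41269 - (w(2) + b(1))*M = -41269 - (I*√15/3 + 1/1)*(-109) = -41269 - (I*√15/3 + 1)*(-109) = -41269 - (1 + I*√15/3)*(-109) = -41269 - (-109 - 109*I*√15/3) = -41269 + (109 + 109*I*√15/3) = -41160 + 109*I*√15/3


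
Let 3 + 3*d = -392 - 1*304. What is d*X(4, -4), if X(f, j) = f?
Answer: -932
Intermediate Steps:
d = -233 (d = -1 + (-392 - 1*304)/3 = -1 + (-392 - 304)/3 = -1 + (1/3)*(-696) = -1 - 232 = -233)
d*X(4, -4) = -233*4 = -932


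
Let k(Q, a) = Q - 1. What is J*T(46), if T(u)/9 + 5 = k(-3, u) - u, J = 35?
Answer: -17325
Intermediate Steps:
k(Q, a) = -1 + Q
T(u) = -81 - 9*u (T(u) = -45 + 9*((-1 - 3) - u) = -45 + 9*(-4 - u) = -45 + (-36 - 9*u) = -81 - 9*u)
J*T(46) = 35*(-81 - 9*46) = 35*(-81 - 414) = 35*(-495) = -17325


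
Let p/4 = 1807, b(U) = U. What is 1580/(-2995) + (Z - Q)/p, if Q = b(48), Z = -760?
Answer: -692010/1082393 ≈ -0.63933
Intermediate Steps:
p = 7228 (p = 4*1807 = 7228)
Q = 48
1580/(-2995) + (Z - Q)/p = 1580/(-2995) + (-760 - 1*48)/7228 = 1580*(-1/2995) + (-760 - 48)*(1/7228) = -316/599 - 808*1/7228 = -316/599 - 202/1807 = -692010/1082393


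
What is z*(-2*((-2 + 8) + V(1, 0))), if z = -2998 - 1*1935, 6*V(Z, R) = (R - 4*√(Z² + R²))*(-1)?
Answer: 197320/3 ≈ 65773.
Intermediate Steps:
V(Z, R) = -R/6 + 2*√(R² + Z²)/3 (V(Z, R) = ((R - 4*√(Z² + R²))*(-1))/6 = ((R - 4*√(R² + Z²))*(-1))/6 = (-R + 4*√(R² + Z²))/6 = -R/6 + 2*√(R² + Z²)/3)
z = -4933 (z = -2998 - 1935 = -4933)
z*(-2*((-2 + 8) + V(1, 0))) = -(-9866)*((-2 + 8) + (-⅙*0 + 2*√(0² + 1²)/3)) = -(-9866)*(6 + (0 + 2*√(0 + 1)/3)) = -(-9866)*(6 + (0 + 2*√1/3)) = -(-9866)*(6 + (0 + (⅔)*1)) = -(-9866)*(6 + (0 + ⅔)) = -(-9866)*(6 + ⅔) = -(-9866)*20/3 = -4933*(-40/3) = 197320/3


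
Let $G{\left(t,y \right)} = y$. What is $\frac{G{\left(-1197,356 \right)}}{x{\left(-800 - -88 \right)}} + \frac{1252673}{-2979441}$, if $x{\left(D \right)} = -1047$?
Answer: $- \frac{790743209}{1039824909} \approx -0.76046$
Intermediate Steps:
$\frac{G{\left(-1197,356 \right)}}{x{\left(-800 - -88 \right)}} + \frac{1252673}{-2979441} = \frac{356}{-1047} + \frac{1252673}{-2979441} = 356 \left(- \frac{1}{1047}\right) + 1252673 \left(- \frac{1}{2979441}\right) = - \frac{356}{1047} - \frac{1252673}{2979441} = - \frac{790743209}{1039824909}$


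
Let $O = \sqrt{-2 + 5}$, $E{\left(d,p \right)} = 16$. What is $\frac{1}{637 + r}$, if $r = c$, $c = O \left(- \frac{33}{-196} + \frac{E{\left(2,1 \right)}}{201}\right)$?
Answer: $\frac{329550849264}{209923795547807} - \frac{128286508 \sqrt{3}}{209923795547807} \approx 0.0015688$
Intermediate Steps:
$O = \sqrt{3} \approx 1.732$
$c = \frac{9769 \sqrt{3}}{39396}$ ($c = \sqrt{3} \left(- \frac{33}{-196} + \frac{16}{201}\right) = \sqrt{3} \left(\left(-33\right) \left(- \frac{1}{196}\right) + 16 \cdot \frac{1}{201}\right) = \sqrt{3} \left(\frac{33}{196} + \frac{16}{201}\right) = \sqrt{3} \cdot \frac{9769}{39396} = \frac{9769 \sqrt{3}}{39396} \approx 0.4295$)
$r = \frac{9769 \sqrt{3}}{39396} \approx 0.4295$
$\frac{1}{637 + r} = \frac{1}{637 + \frac{9769 \sqrt{3}}{39396}}$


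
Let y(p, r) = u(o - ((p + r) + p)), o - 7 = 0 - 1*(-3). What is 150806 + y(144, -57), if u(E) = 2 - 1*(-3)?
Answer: 150811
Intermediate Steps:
o = 10 (o = 7 + (0 - 1*(-3)) = 7 + (0 + 3) = 7 + 3 = 10)
u(E) = 5 (u(E) = 2 + 3 = 5)
y(p, r) = 5
150806 + y(144, -57) = 150806 + 5 = 150811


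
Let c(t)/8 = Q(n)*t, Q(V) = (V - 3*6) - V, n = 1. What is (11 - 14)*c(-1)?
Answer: -432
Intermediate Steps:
Q(V) = -18 (Q(V) = (V - 18) - V = (-18 + V) - V = -18)
c(t) = -144*t (c(t) = 8*(-18*t) = -144*t)
(11 - 14)*c(-1) = (11 - 14)*(-144*(-1)) = -3*144 = -432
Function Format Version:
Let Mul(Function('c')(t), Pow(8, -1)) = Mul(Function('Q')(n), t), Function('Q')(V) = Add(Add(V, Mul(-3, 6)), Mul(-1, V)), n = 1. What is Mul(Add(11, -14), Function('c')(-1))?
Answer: -432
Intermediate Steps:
Function('Q')(V) = -18 (Function('Q')(V) = Add(Add(V, -18), Mul(-1, V)) = Add(Add(-18, V), Mul(-1, V)) = -18)
Function('c')(t) = Mul(-144, t) (Function('c')(t) = Mul(8, Mul(-18, t)) = Mul(-144, t))
Mul(Add(11, -14), Function('c')(-1)) = Mul(Add(11, -14), Mul(-144, -1)) = Mul(-3, 144) = -432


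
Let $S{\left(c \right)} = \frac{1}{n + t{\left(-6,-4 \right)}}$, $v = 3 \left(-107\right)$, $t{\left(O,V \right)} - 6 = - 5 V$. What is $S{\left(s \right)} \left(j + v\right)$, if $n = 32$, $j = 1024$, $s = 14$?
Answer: $\frac{703}{58} \approx 12.121$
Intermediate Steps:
$t{\left(O,V \right)} = 6 - 5 V$
$v = -321$
$S{\left(c \right)} = \frac{1}{58}$ ($S{\left(c \right)} = \frac{1}{32 + \left(6 - -20\right)} = \frac{1}{32 + \left(6 + 20\right)} = \frac{1}{32 + 26} = \frac{1}{58}$)
$S{\left(s \right)} \left(j + v\right) = \frac{1024 - 321}{58} = \frac{1}{58} \cdot 703 = \frac{703}{58}$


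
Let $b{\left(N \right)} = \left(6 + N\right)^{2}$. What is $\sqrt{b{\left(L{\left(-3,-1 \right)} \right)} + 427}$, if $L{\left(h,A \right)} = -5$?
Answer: $2 \sqrt{107} \approx 20.688$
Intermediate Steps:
$\sqrt{b{\left(L{\left(-3,-1 \right)} \right)} + 427} = \sqrt{\left(6 - 5\right)^{2} + 427} = \sqrt{1^{2} + 427} = \sqrt{1 + 427} = \sqrt{428} = 2 \sqrt{107}$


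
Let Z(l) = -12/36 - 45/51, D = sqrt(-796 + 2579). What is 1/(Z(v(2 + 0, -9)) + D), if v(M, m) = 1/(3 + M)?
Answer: 3162/4633739 + 2601*sqrt(1783)/4633739 ≈ 0.024384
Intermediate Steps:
D = sqrt(1783) ≈ 42.226
Z(l) = -62/51 (Z(l) = -12*1/36 - 45*1/51 = -1/3 - 15/17 = -62/51)
1/(Z(v(2 + 0, -9)) + D) = 1/(-62/51 + sqrt(1783))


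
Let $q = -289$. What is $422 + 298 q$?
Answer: $-85700$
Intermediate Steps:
$422 + 298 q = 422 + 298 \left(-289\right) = 422 - 86122 = -85700$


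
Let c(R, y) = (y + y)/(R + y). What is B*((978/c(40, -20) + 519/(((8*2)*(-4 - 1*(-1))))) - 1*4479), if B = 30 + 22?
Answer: -1035593/4 ≈ -2.5890e+5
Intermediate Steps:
c(R, y) = 2*y/(R + y) (c(R, y) = (2*y)/(R + y) = 2*y/(R + y))
B = 52
B*((978/c(40, -20) + 519/(((8*2)*(-4 - 1*(-1))))) - 1*4479) = 52*((978/((2*(-20)/(40 - 20))) + 519/(((8*2)*(-4 - 1*(-1))))) - 1*4479) = 52*((978/((2*(-20)/20)) + 519/((16*(-4 + 1)))) - 4479) = 52*((978/((2*(-20)*(1/20))) + 519/((16*(-3)))) - 4479) = 52*((978/(-2) + 519/(-48)) - 4479) = 52*((978*(-½) + 519*(-1/48)) - 4479) = 52*((-489 - 173/16) - 4479) = 52*(-7997/16 - 4479) = 52*(-79661/16) = -1035593/4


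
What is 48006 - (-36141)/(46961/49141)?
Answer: 4030414647/46961 ≈ 85825.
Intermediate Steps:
48006 - (-36141)/(46961/49141) = 48006 - (-36141)/(46961*(1/49141)) = 48006 - (-36141)/46961/49141 = 48006 - (-36141)*49141/46961 = 48006 - 1*(-1776004881/46961) = 48006 + 1776004881/46961 = 4030414647/46961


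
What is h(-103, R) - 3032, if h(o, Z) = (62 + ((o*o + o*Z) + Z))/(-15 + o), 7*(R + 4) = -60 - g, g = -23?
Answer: -2585759/826 ≈ -3130.5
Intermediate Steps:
R = -65/7 (R = -4 + (-60 - 1*(-23))/7 = -4 + (-60 + 23)/7 = -4 + (⅐)*(-37) = -4 - 37/7 = -65/7 ≈ -9.2857)
h(o, Z) = (62 + Z + o² + Z*o)/(-15 + o) (h(o, Z) = (62 + ((o² + Z*o) + Z))/(-15 + o) = (62 + (Z + o² + Z*o))/(-15 + o) = (62 + Z + o² + Z*o)/(-15 + o))
h(-103, R) - 3032 = (62 - 65/7 + (-103)² - 65/7*(-103))/(-15 - 103) - 3032 = (62 - 65/7 + 10609 + 6695/7)/(-118) - 3032 = -1/118*81327/7 - 3032 = -81327/826 - 3032 = -2585759/826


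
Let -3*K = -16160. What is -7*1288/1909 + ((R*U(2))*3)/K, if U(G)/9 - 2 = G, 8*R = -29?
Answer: -12864407/2682560 ≈ -4.7956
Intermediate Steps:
K = 16160/3 (K = -⅓*(-16160) = 16160/3 ≈ 5386.7)
R = -29/8 (R = (⅛)*(-29) = -29/8 ≈ -3.6250)
U(G) = 18 + 9*G
-7*1288/1909 + ((R*U(2))*3)/K = -7*1288/1909 + (-29*(18 + 9*2)/8*3)/(16160/3) = -9016*1/1909 + (-29*(18 + 18)/8*3)*(3/16160) = -392/83 + (-29/8*36*3)*(3/16160) = -392/83 - 261/2*3*(3/16160) = -392/83 - 783/2*3/16160 = -392/83 - 2349/32320 = -12864407/2682560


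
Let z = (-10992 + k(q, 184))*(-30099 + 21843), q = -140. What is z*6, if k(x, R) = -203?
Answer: 554555520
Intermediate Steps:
z = 92425920 (z = (-10992 - 203)*(-30099 + 21843) = -11195*(-8256) = 92425920)
z*6 = 92425920*6 = 554555520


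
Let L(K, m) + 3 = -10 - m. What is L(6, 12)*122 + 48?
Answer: -3002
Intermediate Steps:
L(K, m) = -13 - m (L(K, m) = -3 + (-10 - m) = -13 - m)
L(6, 12)*122 + 48 = (-13 - 1*12)*122 + 48 = (-13 - 12)*122 + 48 = -25*122 + 48 = -3050 + 48 = -3002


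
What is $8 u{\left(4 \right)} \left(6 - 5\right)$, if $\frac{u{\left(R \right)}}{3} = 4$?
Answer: $96$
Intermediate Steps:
$u{\left(R \right)} = 12$ ($u{\left(R \right)} = 3 \cdot 4 = 12$)
$8 u{\left(4 \right)} \left(6 - 5\right) = 8 \cdot 12 \left(6 - 5\right) = 96 \left(6 - 5\right) = 96 \cdot 1 = 96$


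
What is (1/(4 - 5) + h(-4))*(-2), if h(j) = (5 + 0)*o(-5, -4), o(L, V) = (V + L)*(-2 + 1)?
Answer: -88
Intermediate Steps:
o(L, V) = -L - V (o(L, V) = (L + V)*(-1) = -L - V)
h(j) = 45 (h(j) = (5 + 0)*(-1*(-5) - 1*(-4)) = 5*(5 + 4) = 5*9 = 45)
(1/(4 - 5) + h(-4))*(-2) = (1/(4 - 5) + 45)*(-2) = (1/(-1) + 45)*(-2) = (-1 + 45)*(-2) = 44*(-2) = -88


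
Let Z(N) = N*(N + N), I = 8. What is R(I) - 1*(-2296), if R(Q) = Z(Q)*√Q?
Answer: 2296 + 256*√2 ≈ 2658.0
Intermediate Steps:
Z(N) = 2*N² (Z(N) = N*(2*N) = 2*N²)
R(Q) = 2*Q^(5/2) (R(Q) = (2*Q²)*√Q = 2*Q^(5/2))
R(I) - 1*(-2296) = 2*8^(5/2) - 1*(-2296) = 2*(128*√2) + 2296 = 256*√2 + 2296 = 2296 + 256*√2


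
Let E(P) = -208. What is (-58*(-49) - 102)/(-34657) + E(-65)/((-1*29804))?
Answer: -18613576/258229307 ≈ -0.072082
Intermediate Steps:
(-58*(-49) - 102)/(-34657) + E(-65)/((-1*29804)) = (-58*(-49) - 102)/(-34657) - 208/((-1*29804)) = (2842 - 102)*(-1/34657) - 208/(-29804) = 2740*(-1/34657) - 208*(-1/29804) = -2740/34657 + 52/7451 = -18613576/258229307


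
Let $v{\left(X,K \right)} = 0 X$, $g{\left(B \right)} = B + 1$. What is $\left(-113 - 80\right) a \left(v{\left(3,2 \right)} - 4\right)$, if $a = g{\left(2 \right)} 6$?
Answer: $13896$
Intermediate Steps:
$g{\left(B \right)} = 1 + B$
$a = 18$ ($a = \left(1 + 2\right) 6 = 3 \cdot 6 = 18$)
$v{\left(X,K \right)} = 0$
$\left(-113 - 80\right) a \left(v{\left(3,2 \right)} - 4\right) = \left(-113 - 80\right) 18 \left(0 - 4\right) = - 193 \cdot 18 \left(-4\right) = \left(-193\right) \left(-72\right) = 13896$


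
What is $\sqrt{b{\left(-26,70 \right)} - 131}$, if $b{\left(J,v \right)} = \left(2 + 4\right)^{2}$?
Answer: $i \sqrt{95} \approx 9.7468 i$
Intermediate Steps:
$b{\left(J,v \right)} = 36$ ($b{\left(J,v \right)} = 6^{2} = 36$)
$\sqrt{b{\left(-26,70 \right)} - 131} = \sqrt{36 - 131} = \sqrt{-95} = i \sqrt{95}$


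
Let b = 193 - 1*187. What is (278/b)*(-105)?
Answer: -4865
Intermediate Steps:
b = 6 (b = 193 - 187 = 6)
(278/b)*(-105) = (278/6)*(-105) = (278*(1/6))*(-105) = (139/3)*(-105) = -4865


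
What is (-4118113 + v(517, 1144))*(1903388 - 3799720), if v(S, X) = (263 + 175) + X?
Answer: 7806309464292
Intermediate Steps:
v(S, X) = 438 + X
(-4118113 + v(517, 1144))*(1903388 - 3799720) = (-4118113 + (438 + 1144))*(1903388 - 3799720) = (-4118113 + 1582)*(-1896332) = -4116531*(-1896332) = 7806309464292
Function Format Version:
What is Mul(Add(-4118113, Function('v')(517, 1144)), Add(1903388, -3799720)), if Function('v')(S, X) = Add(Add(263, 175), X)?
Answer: 7806309464292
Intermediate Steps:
Function('v')(S, X) = Add(438, X)
Mul(Add(-4118113, Function('v')(517, 1144)), Add(1903388, -3799720)) = Mul(Add(-4118113, Add(438, 1144)), Add(1903388, -3799720)) = Mul(Add(-4118113, 1582), -1896332) = Mul(-4116531, -1896332) = 7806309464292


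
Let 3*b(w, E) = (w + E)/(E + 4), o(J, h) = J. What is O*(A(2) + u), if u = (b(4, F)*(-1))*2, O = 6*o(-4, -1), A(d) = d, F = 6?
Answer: -32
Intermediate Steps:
b(w, E) = (E + w)/(3*(4 + E)) (b(w, E) = ((w + E)/(E + 4))/3 = ((E + w)/(4 + E))/3 = (E + w)/(3*(4 + E)))
O = -24 (O = 6*(-4) = -24)
u = -⅔ (u = (((6 + 4)/(3*(4 + 6)))*(-1))*2 = (((⅓)*10/10)*(-1))*2 = (((⅓)*(⅒)*10)*(-1))*2 = ((⅓)*(-1))*2 = -⅓*2 = -⅔ ≈ -0.66667)
O*(A(2) + u) = -24*(2 - ⅔) = -24*4/3 = -32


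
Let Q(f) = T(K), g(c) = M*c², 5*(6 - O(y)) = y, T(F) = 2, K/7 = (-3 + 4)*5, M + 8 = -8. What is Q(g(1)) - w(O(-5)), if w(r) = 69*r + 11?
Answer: -492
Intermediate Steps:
M = -16 (M = -8 - 8 = -16)
K = 35 (K = 7*((-3 + 4)*5) = 7*(1*5) = 7*5 = 35)
O(y) = 6 - y/5
w(r) = 11 + 69*r
g(c) = -16*c²
Q(f) = 2
Q(g(1)) - w(O(-5)) = 2 - (11 + 69*(6 - ⅕*(-5))) = 2 - (11 + 69*(6 + 1)) = 2 - (11 + 69*7) = 2 - (11 + 483) = 2 - 1*494 = 2 - 494 = -492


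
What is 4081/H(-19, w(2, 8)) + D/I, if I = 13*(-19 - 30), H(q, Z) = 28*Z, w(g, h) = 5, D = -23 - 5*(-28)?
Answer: 28387/980 ≈ 28.966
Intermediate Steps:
D = 117 (D = -23 + 140 = 117)
I = -637 (I = 13*(-49) = -637)
4081/H(-19, w(2, 8)) + D/I = 4081/((28*5)) + 117/(-637) = 4081/140 + 117*(-1/637) = 4081*(1/140) - 9/49 = 583/20 - 9/49 = 28387/980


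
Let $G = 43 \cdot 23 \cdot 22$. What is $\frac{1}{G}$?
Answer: $\frac{1}{21758} \approx 4.596 \cdot 10^{-5}$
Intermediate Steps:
$G = 21758$ ($G = 989 \cdot 22 = 21758$)
$\frac{1}{G} = \frac{1}{21758}$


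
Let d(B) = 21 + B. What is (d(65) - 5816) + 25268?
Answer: 19538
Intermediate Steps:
(d(65) - 5816) + 25268 = ((21 + 65) - 5816) + 25268 = (86 - 5816) + 25268 = -5730 + 25268 = 19538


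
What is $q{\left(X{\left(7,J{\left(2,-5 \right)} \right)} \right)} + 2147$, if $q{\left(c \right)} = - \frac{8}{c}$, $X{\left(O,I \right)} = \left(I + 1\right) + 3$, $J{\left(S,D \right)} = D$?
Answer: $2155$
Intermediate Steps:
$X{\left(O,I \right)} = 4 + I$ ($X{\left(O,I \right)} = \left(1 + I\right) + 3 = 4 + I$)
$q{\left(X{\left(7,J{\left(2,-5 \right)} \right)} \right)} + 2147 = - \frac{8}{4 - 5} + 2147 = - \frac{8}{-1} + 2147 = \left(-8\right) \left(-1\right) + 2147 = 8 + 2147 = 2155$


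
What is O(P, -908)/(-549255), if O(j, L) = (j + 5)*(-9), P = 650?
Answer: 393/36617 ≈ 0.010733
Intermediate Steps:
O(j, L) = -45 - 9*j (O(j, L) = (5 + j)*(-9) = -45 - 9*j)
O(P, -908)/(-549255) = (-45 - 9*650)/(-549255) = (-45 - 5850)*(-1/549255) = -5895*(-1/549255) = 393/36617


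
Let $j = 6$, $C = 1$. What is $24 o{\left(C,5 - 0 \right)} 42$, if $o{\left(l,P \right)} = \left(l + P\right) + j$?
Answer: $12096$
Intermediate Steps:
$o{\left(l,P \right)} = 6 + P + l$ ($o{\left(l,P \right)} = \left(l + P\right) + 6 = \left(P + l\right) + 6 = 6 + P + l$)
$24 o{\left(C,5 - 0 \right)} 42 = 24 \left(6 + \left(5 - 0\right) + 1\right) 42 = 24 \left(6 + \left(5 + 0\right) + 1\right) 42 = 24 \left(6 + 5 + 1\right) 42 = 24 \cdot 12 \cdot 42 = 288 \cdot 42 = 12096$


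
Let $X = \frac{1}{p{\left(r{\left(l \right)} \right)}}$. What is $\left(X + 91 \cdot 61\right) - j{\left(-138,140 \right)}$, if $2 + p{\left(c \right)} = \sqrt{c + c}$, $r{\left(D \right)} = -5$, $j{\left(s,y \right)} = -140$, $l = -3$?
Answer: $\frac{39836}{7} - \frac{i \sqrt{10}}{14} \approx 5690.9 - 0.22588 i$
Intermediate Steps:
$p{\left(c \right)} = -2 + \sqrt{2} \sqrt{c}$ ($p{\left(c \right)} = -2 + \sqrt{c + c} = -2 + \sqrt{2 c} = -2 + \sqrt{2} \sqrt{c}$)
$X = \frac{1}{-2 + i \sqrt{10}}$ ($X = \frac{1}{-2 + \sqrt{2} \sqrt{-5}} = \frac{1}{-2 + \sqrt{2} i \sqrt{5}} = \frac{1}{-2 + i \sqrt{10}} \approx -0.14286 - 0.22588 i$)
$\left(X + 91 \cdot 61\right) - j{\left(-138,140 \right)} = \left(\left(- \frac{1}{7} - \frac{i \sqrt{10}}{14}\right) + 91 \cdot 61\right) - -140 = \left(\left(- \frac{1}{7} - \frac{i \sqrt{10}}{14}\right) + 5551\right) + 140 = \left(\frac{38856}{7} - \frac{i \sqrt{10}}{14}\right) + 140 = \frac{39836}{7} - \frac{i \sqrt{10}}{14}$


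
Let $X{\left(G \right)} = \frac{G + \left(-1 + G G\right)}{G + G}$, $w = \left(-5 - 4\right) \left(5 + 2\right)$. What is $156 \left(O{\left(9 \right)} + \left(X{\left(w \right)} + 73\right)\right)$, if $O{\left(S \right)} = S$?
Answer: $\frac{167102}{21} \approx 7957.2$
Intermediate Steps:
$w = -63$ ($w = \left(-9\right) 7 = -63$)
$X{\left(G \right)} = \frac{-1 + G + G^{2}}{2 G}$ ($X{\left(G \right)} = \frac{G + \left(-1 + G^{2}\right)}{2 G} = \left(-1 + G + G^{2}\right) \frac{1}{2 G} = \frac{-1 + G + G^{2}}{2 G}$)
$156 \left(O{\left(9 \right)} + \left(X{\left(w \right)} + 73\right)\right) = 156 \left(9 + \left(\frac{-1 - 63 \left(1 - 63\right)}{2 \left(-63\right)} + 73\right)\right) = 156 \left(9 + \left(\frac{1}{2} \left(- \frac{1}{63}\right) \left(-1 - -3906\right) + 73\right)\right) = 156 \left(9 + \left(\frac{1}{2} \left(- \frac{1}{63}\right) \left(-1 + 3906\right) + 73\right)\right) = 156 \left(9 + \left(\frac{1}{2} \left(- \frac{1}{63}\right) 3905 + 73\right)\right) = 156 \left(9 + \left(- \frac{3905}{126} + 73\right)\right) = 156 \left(9 + \frac{5293}{126}\right) = 156 \cdot \frac{6427}{126} = \frac{167102}{21}$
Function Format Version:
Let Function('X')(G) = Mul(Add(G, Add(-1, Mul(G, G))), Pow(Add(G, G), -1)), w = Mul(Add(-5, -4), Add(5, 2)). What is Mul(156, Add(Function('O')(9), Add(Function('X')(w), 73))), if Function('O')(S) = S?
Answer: Rational(167102, 21) ≈ 7957.2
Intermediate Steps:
w = -63 (w = Mul(-9, 7) = -63)
Function('X')(G) = Mul(Rational(1, 2), Pow(G, -1), Add(-1, G, Pow(G, 2))) (Function('X')(G) = Mul(Add(G, Add(-1, Pow(G, 2))), Pow(Mul(2, G), -1)) = Mul(Add(-1, G, Pow(G, 2)), Mul(Rational(1, 2), Pow(G, -1))) = Mul(Rational(1, 2), Pow(G, -1), Add(-1, G, Pow(G, 2))))
Mul(156, Add(Function('O')(9), Add(Function('X')(w), 73))) = Mul(156, Add(9, Add(Mul(Rational(1, 2), Pow(-63, -1), Add(-1, Mul(-63, Add(1, -63)))), 73))) = Mul(156, Add(9, Add(Mul(Rational(1, 2), Rational(-1, 63), Add(-1, Mul(-63, -62))), 73))) = Mul(156, Add(9, Add(Mul(Rational(1, 2), Rational(-1, 63), Add(-1, 3906)), 73))) = Mul(156, Add(9, Add(Mul(Rational(1, 2), Rational(-1, 63), 3905), 73))) = Mul(156, Add(9, Add(Rational(-3905, 126), 73))) = Mul(156, Add(9, Rational(5293, 126))) = Mul(156, Rational(6427, 126)) = Rational(167102, 21)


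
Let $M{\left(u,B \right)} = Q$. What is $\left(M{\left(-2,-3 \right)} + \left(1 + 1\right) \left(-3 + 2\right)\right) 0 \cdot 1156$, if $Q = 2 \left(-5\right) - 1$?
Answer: $0$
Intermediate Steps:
$Q = -11$ ($Q = -10 - 1 = -11$)
$M{\left(u,B \right)} = -11$
$\left(M{\left(-2,-3 \right)} + \left(1 + 1\right) \left(-3 + 2\right)\right) 0 \cdot 1156 = \left(-11 + \left(1 + 1\right) \left(-3 + 2\right)\right) 0 \cdot 1156 = \left(-11 + 2 \left(-1\right)\right) 0 \cdot 1156 = \left(-11 - 2\right) 0 \cdot 1156 = \left(-13\right) 0 \cdot 1156 = 0 \cdot 1156 = 0$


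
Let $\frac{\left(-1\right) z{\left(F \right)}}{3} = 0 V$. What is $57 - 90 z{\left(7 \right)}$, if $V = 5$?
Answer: $57$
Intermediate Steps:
$z{\left(F \right)} = 0$ ($z{\left(F \right)} = - 3 \cdot 0 \cdot 5 = \left(-3\right) 0 = 0$)
$57 - 90 z{\left(7 \right)} = 57 - 0 = 57 + 0 = 57$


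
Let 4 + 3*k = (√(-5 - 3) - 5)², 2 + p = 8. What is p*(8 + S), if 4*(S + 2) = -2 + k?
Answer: 79/2 - 10*I*√2 ≈ 39.5 - 14.142*I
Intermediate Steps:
p = 6 (p = -2 + 8 = 6)
k = -4/3 + (-5 + 2*I*√2)²/3 (k = -4/3 + (√(-5 - 3) - 5)²/3 = -4/3 + (√(-8) - 5)²/3 = -4/3 + (2*I*√2 - 5)²/3 = -4/3 + (-5 + 2*I*√2)²/3 ≈ 4.3333 - 9.4281*I)
S = -17/12 - 5*I*√2/3 (S = -2 + (-2 + (13/3 - 20*I*√2/3))/4 = -2 + (7/3 - 20*I*√2/3)/4 = -2 + (7/12 - 5*I*√2/3) = -17/12 - 5*I*√2/3 ≈ -1.4167 - 2.357*I)
p*(8 + S) = 6*(8 + (-17/12 - 5*I*√2/3)) = 6*(79/12 - 5*I*√2/3) = 79/2 - 10*I*√2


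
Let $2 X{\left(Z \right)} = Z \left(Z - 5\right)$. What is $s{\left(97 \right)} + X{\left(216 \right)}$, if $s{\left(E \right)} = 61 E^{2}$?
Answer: $596737$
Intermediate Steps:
$X{\left(Z \right)} = \frac{Z \left(-5 + Z\right)}{2}$ ($X{\left(Z \right)} = \frac{Z \left(Z - 5\right)}{2} = \frac{Z \left(-5 + Z\right)}{2}$)
$s{\left(97 \right)} + X{\left(216 \right)} = 61 \cdot 97^{2} + \frac{1}{2} \cdot 216 \left(-5 + 216\right) = 61 \cdot 9409 + \frac{1}{2} \cdot 216 \cdot 211 = 573949 + 22788 = 596737$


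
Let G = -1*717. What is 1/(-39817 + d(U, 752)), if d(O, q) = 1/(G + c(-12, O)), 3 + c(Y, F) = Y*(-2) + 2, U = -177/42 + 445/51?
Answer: -694/27632999 ≈ -2.5115e-5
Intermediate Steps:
U = 3221/714 (U = -177*1/42 + 445*(1/51) = -59/14 + 445/51 = 3221/714 ≈ 4.5112)
c(Y, F) = -1 - 2*Y (c(Y, F) = -3 + (Y*(-2) + 2) = -3 + (-2*Y + 2) = -3 + (2 - 2*Y) = -1 - 2*Y)
G = -717
d(O, q) = -1/694 (d(O, q) = 1/(-717 + (-1 - 2*(-12))) = 1/(-717 + (-1 + 24)) = 1/(-717 + 23) = 1/(-694) = -1/694)
1/(-39817 + d(U, 752)) = 1/(-39817 - 1/694) = 1/(-27632999/694) = -694/27632999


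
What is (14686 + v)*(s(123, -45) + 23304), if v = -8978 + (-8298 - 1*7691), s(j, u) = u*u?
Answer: -260407449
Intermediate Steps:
s(j, u) = u²
v = -24967 (v = -8978 + (-8298 - 7691) = -8978 - 15989 = -24967)
(14686 + v)*(s(123, -45) + 23304) = (14686 - 24967)*((-45)² + 23304) = -10281*(2025 + 23304) = -10281*25329 = -260407449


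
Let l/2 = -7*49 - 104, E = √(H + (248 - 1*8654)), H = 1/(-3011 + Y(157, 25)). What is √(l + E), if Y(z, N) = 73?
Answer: √(-7716868536 + 2938*I*√72559283602)/2938 ≈ 1.5312 + 29.939*I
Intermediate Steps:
H = -1/2938 (H = 1/(-3011 + 73) = 1/(-2938) = -1/2938 ≈ -0.00034037)
E = I*√72559283602/2938 (E = √(-1/2938 + (248 - 1*8654)) = √(-1/2938 + (248 - 8654)) = √(-1/2938 - 8406) = √(-24696829/2938) = I*√72559283602/2938 ≈ 91.684*I)
l = -894 (l = 2*(-7*49 - 104) = 2*(-343 - 104) = 2*(-447) = -894)
√(l + E) = √(-894 + I*√72559283602/2938)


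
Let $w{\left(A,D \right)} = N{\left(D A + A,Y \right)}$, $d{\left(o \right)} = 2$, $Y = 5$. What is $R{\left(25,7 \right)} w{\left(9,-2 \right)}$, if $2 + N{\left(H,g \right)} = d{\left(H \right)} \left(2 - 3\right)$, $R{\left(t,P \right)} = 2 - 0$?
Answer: $-8$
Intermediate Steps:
$R{\left(t,P \right)} = 2$ ($R{\left(t,P \right)} = 2 + 0 = 2$)
$N{\left(H,g \right)} = -4$ ($N{\left(H,g \right)} = -2 + 2 \left(2 - 3\right) = -2 + 2 \left(-1\right) = -2 - 2 = -4$)
$w{\left(A,D \right)} = -4$
$R{\left(25,7 \right)} w{\left(9,-2 \right)} = 2 \left(-4\right) = -8$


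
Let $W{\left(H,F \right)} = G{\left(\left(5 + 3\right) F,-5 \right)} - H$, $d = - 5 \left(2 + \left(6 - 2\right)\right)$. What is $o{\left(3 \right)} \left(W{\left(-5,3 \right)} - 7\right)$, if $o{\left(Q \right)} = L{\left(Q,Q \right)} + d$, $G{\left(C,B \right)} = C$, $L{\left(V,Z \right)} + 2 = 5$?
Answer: $-594$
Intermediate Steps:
$L{\left(V,Z \right)} = 3$ ($L{\left(V,Z \right)} = -2 + 5 = 3$)
$d = -30$ ($d = - 5 \left(2 + \left(6 - 2\right)\right) = - 5 \left(2 + 4\right) = \left(-5\right) 6 = -30$)
$W{\left(H,F \right)} = - H + 8 F$ ($W{\left(H,F \right)} = \left(5 + 3\right) F - H = 8 F - H = - H + 8 F$)
$o{\left(Q \right)} = -27$ ($o{\left(Q \right)} = 3 - 30 = -27$)
$o{\left(3 \right)} \left(W{\left(-5,3 \right)} - 7\right) = - 27 \left(\left(\left(-1\right) \left(-5\right) + 8 \cdot 3\right) - 7\right) = - 27 \left(\left(5 + 24\right) - 7\right) = - 27 \left(29 - 7\right) = \left(-27\right) 22 = -594$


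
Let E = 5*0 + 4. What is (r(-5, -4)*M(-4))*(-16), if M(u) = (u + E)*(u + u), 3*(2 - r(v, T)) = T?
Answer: 0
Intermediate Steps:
E = 4 (E = 0 + 4 = 4)
r(v, T) = 2 - T/3
M(u) = 2*u*(4 + u) (M(u) = (u + 4)*(u + u) = (4 + u)*(2*u) = 2*u*(4 + u))
(r(-5, -4)*M(-4))*(-16) = ((2 - 1/3*(-4))*(2*(-4)*(4 - 4)))*(-16) = ((2 + 4/3)*(2*(-4)*0))*(-16) = ((10/3)*0)*(-16) = 0*(-16) = 0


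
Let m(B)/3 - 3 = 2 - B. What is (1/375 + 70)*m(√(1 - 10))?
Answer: 26251/25 - 78753*I/125 ≈ 1050.0 - 630.02*I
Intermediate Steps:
m(B) = 15 - 3*B (m(B) = 9 + 3*(2 - B) = 9 + (6 - 3*B) = 15 - 3*B)
(1/375 + 70)*m(√(1 - 10)) = (1/375 + 70)*(15 - 3*√(1 - 10)) = (1/375 + 70)*(15 - 9*I) = 26251*(15 - 9*I)/375 = 26251/25 - 78753*I/125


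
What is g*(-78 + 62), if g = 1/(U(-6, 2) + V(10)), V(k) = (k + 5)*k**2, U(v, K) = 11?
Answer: -16/1511 ≈ -0.010589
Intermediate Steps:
V(k) = k**2*(5 + k) (V(k) = (5 + k)*k**2 = k**2*(5 + k))
g = 1/1511 (g = 1/(11 + 10**2*(5 + 10)) = 1/(11 + 100*15) = 1/(11 + 1500) = 1/1511 ≈ 0.00066181)
g*(-78 + 62) = (-78 + 62)/1511 = (1/1511)*(-16) = -16/1511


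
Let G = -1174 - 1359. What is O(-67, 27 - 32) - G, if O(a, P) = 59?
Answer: 2592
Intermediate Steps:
G = -2533
O(-67, 27 - 32) - G = 59 - 1*(-2533) = 59 + 2533 = 2592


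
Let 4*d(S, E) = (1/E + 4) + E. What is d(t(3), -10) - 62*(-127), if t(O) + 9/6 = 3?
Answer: 314899/40 ≈ 7872.5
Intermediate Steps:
t(O) = 3/2 (t(O) = -3/2 + 3 = 3/2)
d(S, E) = 1 + E/4 + 1/(4*E) (d(S, E) = ((1/E + 4) + E)/4 = ((4 + 1/E) + E)/4 = (4 + E + 1/E)/4 = 1 + E/4 + 1/(4*E))
d(t(3), -10) - 62*(-127) = (1/4)*(1 - 10*(4 - 10))/(-10) - 62*(-127) = (1/4)*(-1/10)*(1 - 10*(-6)) + 7874 = (1/4)*(-1/10)*(1 + 60) + 7874 = (1/4)*(-1/10)*61 + 7874 = -61/40 + 7874 = 314899/40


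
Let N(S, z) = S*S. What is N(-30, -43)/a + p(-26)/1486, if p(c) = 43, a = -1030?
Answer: -129311/153058 ≈ -0.84485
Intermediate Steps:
N(S, z) = S²
N(-30, -43)/a + p(-26)/1486 = (-30)²/(-1030) + 43/1486 = 900*(-1/1030) + 43*(1/1486) = -90/103 + 43/1486 = -129311/153058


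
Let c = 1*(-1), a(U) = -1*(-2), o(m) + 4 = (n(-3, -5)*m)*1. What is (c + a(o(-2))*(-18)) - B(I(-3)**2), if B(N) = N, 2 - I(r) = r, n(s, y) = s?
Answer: -62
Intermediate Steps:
o(m) = -4 - 3*m (o(m) = -4 - 3*m*1 = -4 - 3*m)
I(r) = 2 - r
a(U) = 2
c = -1
(c + a(o(-2))*(-18)) - B(I(-3)**2) = (-1 + 2*(-18)) - (2 - 1*(-3))**2 = (-1 - 36) - (2 + 3)**2 = -37 - 1*5**2 = -37 - 1*25 = -37 - 25 = -62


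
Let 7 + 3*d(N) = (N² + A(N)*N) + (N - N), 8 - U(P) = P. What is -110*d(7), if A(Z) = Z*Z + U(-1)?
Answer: -49280/3 ≈ -16427.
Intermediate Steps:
U(P) = 8 - P
A(Z) = 9 + Z² (A(Z) = Z*Z + (8 - 1*(-1)) = Z² + (8 + 1) = Z² + 9 = 9 + Z²)
d(N) = -7/3 + N²/3 + N*(9 + N²)/3 (d(N) = -7/3 + ((N² + (9 + N²)*N) + (N - N))/3 = -7/3 + ((N² + N*(9 + N²)) + 0)/3 = -7/3 + (N² + N*(9 + N²))/3 = -7/3 + (N²/3 + N*(9 + N²)/3) = -7/3 + N²/3 + N*(9 + N²)/3)
-110*d(7) = -110*(-7/3 + (⅓)*7² + (⅓)*7*(9 + 7²)) = -110*(-7/3 + (⅓)*49 + (⅓)*7*(9 + 49)) = -110*(-7/3 + 49/3 + (⅓)*7*58) = -110*(-7/3 + 49/3 + 406/3) = -110*448/3 = -49280/3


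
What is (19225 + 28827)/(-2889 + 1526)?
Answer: -48052/1363 ≈ -35.255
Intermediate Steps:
(19225 + 28827)/(-2889 + 1526) = 48052/(-1363) = 48052*(-1/1363) = -48052/1363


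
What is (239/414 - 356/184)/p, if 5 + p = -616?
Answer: 281/128547 ≈ 0.0021860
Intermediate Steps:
p = -621 (p = -5 - 616 = -621)
(239/414 - 356/184)/p = (239/414 - 356/184)/(-621) = (239*(1/414) - 356*1/184)*(-1/621) = (239/414 - 89/46)*(-1/621) = -281/207*(-1/621) = 281/128547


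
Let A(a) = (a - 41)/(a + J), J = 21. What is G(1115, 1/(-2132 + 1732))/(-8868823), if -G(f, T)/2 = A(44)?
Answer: 6/576473495 ≈ 1.0408e-8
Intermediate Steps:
A(a) = (-41 + a)/(21 + a) (A(a) = (a - 41)/(a + 21) = (-41 + a)/(21 + a))
G(f, T) = -6/65 (G(f, T) = -2*(-41 + 44)/(21 + 44) = -2*3/65 = -6/65)
G(1115, 1/(-2132 + 1732))/(-8868823) = -6/65/(-8868823) = -6/65*(-1/8868823) = 6/576473495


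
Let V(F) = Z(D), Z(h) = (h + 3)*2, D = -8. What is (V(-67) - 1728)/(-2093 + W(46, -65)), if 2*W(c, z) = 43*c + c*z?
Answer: 1738/2599 ≈ 0.66872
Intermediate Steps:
Z(h) = 6 + 2*h (Z(h) = (3 + h)*2 = 6 + 2*h)
V(F) = -10 (V(F) = 6 + 2*(-8) = 6 - 16 = -10)
W(c, z) = 43*c/2 + c*z/2 (W(c, z) = (43*c + c*z)/2 = 43*c/2 + c*z/2)
(V(-67) - 1728)/(-2093 + W(46, -65)) = (-10 - 1728)/(-2093 + (½)*46*(43 - 65)) = -1738/(-2093 + (½)*46*(-22)) = -1738/(-2093 - 506) = -1738/(-2599) = -1738*(-1/2599) = 1738/2599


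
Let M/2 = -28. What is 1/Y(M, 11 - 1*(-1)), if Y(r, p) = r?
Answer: -1/56 ≈ -0.017857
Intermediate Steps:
M = -56 (M = 2*(-28) = -56)
1/Y(M, 11 - 1*(-1)) = 1/(-56) = -1/56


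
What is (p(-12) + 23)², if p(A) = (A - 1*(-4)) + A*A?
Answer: 25281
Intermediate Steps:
p(A) = 4 + A + A² (p(A) = (A + 4) + A² = (4 + A) + A² = 4 + A + A²)
(p(-12) + 23)² = ((4 - 12 + (-12)²) + 23)² = ((4 - 12 + 144) + 23)² = (136 + 23)² = 159² = 25281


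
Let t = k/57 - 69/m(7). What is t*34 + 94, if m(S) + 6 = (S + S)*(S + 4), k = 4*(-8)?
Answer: 249119/4218 ≈ 59.061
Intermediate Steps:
k = -32
m(S) = -6 + 2*S*(4 + S) (m(S) = -6 + (S + S)*(S + 4) = -6 + (2*S)*(4 + S) = -6 + 2*S*(4 + S))
t = -8669/8436 (t = -32/57 - 69/(-6 + 2*7² + 8*7) = -32*1/57 - 69/(-6 + 2*49 + 56) = -32/57 - 69/(-6 + 98 + 56) = -32/57 - 69/148 = -8669/8436 ≈ -1.0276)
t*34 + 94 = -8669/8436*34 + 94 = -147373/4218 + 94 = 249119/4218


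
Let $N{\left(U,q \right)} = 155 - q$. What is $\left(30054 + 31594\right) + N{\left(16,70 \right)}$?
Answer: $61733$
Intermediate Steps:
$\left(30054 + 31594\right) + N{\left(16,70 \right)} = \left(30054 + 31594\right) + \left(155 - 70\right) = 61648 + \left(155 - 70\right) = 61648 + 85 = 61733$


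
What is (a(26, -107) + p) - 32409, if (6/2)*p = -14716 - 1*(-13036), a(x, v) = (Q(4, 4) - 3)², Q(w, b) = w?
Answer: -32968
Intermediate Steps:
a(x, v) = 1 (a(x, v) = (4 - 3)² = 1² = 1)
p = -560 (p = (-14716 - 1*(-13036))/3 = (-14716 + 13036)/3 = (⅓)*(-1680) = -560)
(a(26, -107) + p) - 32409 = (1 - 560) - 32409 = -559 - 32409 = -32968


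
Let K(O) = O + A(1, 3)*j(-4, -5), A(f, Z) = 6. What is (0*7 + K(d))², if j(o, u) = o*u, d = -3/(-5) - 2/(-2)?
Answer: 369664/25 ≈ 14787.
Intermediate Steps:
d = 8/5 (d = -3*(-⅕) - 2*(-½) = ⅗ + 1 = 8/5 ≈ 1.6000)
K(O) = 120 + O (K(O) = O + 6*(-4*(-5)) = O + 6*20 = O + 120 = 120 + O)
(0*7 + K(d))² = (0*7 + (120 + 8/5))² = (0 + 608/5)² = (608/5)² = 369664/25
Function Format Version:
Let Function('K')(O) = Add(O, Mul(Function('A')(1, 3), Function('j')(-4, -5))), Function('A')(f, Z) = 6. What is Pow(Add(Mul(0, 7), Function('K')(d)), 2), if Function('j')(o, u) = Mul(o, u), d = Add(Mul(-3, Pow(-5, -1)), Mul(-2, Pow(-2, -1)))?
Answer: Rational(369664, 25) ≈ 14787.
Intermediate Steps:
d = Rational(8, 5) (d = Add(Mul(-3, Rational(-1, 5)), Mul(-2, Rational(-1, 2))) = Add(Rational(3, 5), 1) = Rational(8, 5) ≈ 1.6000)
Function('K')(O) = Add(120, O) (Function('K')(O) = Add(O, Mul(6, Mul(-4, -5))) = Add(O, Mul(6, 20)) = Add(O, 120) = Add(120, O))
Pow(Add(Mul(0, 7), Function('K')(d)), 2) = Pow(Add(Mul(0, 7), Add(120, Rational(8, 5))), 2) = Pow(Add(0, Rational(608, 5)), 2) = Pow(Rational(608, 5), 2) = Rational(369664, 25)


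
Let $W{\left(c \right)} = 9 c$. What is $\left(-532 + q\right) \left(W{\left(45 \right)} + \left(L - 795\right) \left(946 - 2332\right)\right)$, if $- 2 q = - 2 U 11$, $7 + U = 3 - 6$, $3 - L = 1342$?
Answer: $-1899118818$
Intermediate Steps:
$L = -1339$ ($L = 3 - 1342 = -1339$)
$U = -10$ ($U = -7 + \left(3 - 6\right) = -7 - 3 = -10$)
$q = -110$ ($q = - \frac{\left(-2\right) \left(-10\right) 11}{2} = - \frac{20 \cdot 11}{2} = \left(- \frac{1}{2}\right) 220 = -110$)
$\left(-532 + q\right) \left(W{\left(45 \right)} + \left(L - 795\right) \left(946 - 2332\right)\right) = \left(-532 - 110\right) \left(9 \cdot 45 + \left(-1339 - 795\right) \left(946 - 2332\right)\right) = - 642 \left(405 - -2957724\right) = - 642 \left(405 + 2957724\right) = \left(-642\right) 2958129 = -1899118818$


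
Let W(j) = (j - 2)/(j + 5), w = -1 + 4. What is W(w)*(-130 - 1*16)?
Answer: -73/4 ≈ -18.250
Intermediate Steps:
w = 3
W(j) = (-2 + j)/(5 + j)
W(w)*(-130 - 1*16) = ((-2 + 3)/(5 + 3))*(-130 - 1*16) = (1/8)*(-130 - 16) = ((⅛)*1)*(-146) = (⅛)*(-146) = -73/4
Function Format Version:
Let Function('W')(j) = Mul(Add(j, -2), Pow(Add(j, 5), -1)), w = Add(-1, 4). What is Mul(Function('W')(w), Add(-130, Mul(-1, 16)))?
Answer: Rational(-73, 4) ≈ -18.250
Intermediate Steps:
w = 3
Function('W')(j) = Mul(Pow(Add(5, j), -1), Add(-2, j)) (Function('W')(j) = Mul(Add(-2, j), Pow(Add(5, j), -1)) = Mul(Pow(Add(5, j), -1), Add(-2, j)))
Mul(Function('W')(w), Add(-130, Mul(-1, 16))) = Mul(Mul(Pow(Add(5, 3), -1), Add(-2, 3)), Add(-130, Mul(-1, 16))) = Mul(Mul(Pow(8, -1), 1), Add(-130, -16)) = Mul(Mul(Rational(1, 8), 1), -146) = Mul(Rational(1, 8), -146) = Rational(-73, 4)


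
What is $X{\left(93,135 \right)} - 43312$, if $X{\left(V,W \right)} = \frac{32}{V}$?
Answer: $- \frac{4027984}{93} \approx -43312.0$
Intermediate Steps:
$X{\left(93,135 \right)} - 43312 = \frac{32}{93} - 43312 = - \frac{4027984}{93}$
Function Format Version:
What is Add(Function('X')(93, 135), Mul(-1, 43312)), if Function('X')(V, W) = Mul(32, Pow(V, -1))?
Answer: Rational(-4027984, 93) ≈ -43312.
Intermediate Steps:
Add(Function('X')(93, 135), Mul(-1, 43312)) = Add(Mul(32, Pow(93, -1)), Mul(-1, 43312)) = Add(Mul(32, Rational(1, 93)), -43312) = Add(Rational(32, 93), -43312) = Rational(-4027984, 93)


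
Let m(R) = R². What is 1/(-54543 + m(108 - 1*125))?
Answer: -1/54254 ≈ -1.8432e-5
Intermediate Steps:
1/(-54543 + m(108 - 1*125)) = 1/(-54543 + (108 - 1*125)²) = 1/(-54543 + (108 - 125)²) = 1/(-54543 + (-17)²) = 1/(-54543 + 289) = 1/(-54254) = -1/54254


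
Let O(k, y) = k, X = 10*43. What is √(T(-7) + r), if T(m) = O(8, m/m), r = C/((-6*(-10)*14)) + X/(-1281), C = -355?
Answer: √190133706/5124 ≈ 2.6910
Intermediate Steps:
X = 430
r = -7771/10248 (r = -355/(-6*(-10)*14) + 430/(-1281) = -355/(60*14) + 430*(-1/1281) = -355/840 - 430/1281 = -355*1/840 - 430/1281 = -71/168 - 430/1281 = -7771/10248 ≈ -0.75829)
T(m) = 8
√(T(-7) + r) = √(8 - 7771/10248) = √(74213/10248) = √190133706/5124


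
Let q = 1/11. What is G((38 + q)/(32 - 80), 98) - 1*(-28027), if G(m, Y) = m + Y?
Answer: 14849581/528 ≈ 28124.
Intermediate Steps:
q = 1/11 ≈ 0.090909
G(m, Y) = Y + m
G((38 + q)/(32 - 80), 98) - 1*(-28027) = (98 + (38 + 1/11)/(32 - 80)) - 1*(-28027) = (98 + (419/11)/(-48)) + 28027 = (98 + (419/11)*(-1/48)) + 28027 = (98 - 419/528) + 28027 = 51325/528 + 28027 = 14849581/528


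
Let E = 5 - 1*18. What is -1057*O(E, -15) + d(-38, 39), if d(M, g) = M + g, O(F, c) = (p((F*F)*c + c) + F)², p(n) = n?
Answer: -6943400232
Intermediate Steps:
E = -13 (E = 5 - 18 = -13)
O(F, c) = (F + c + c*F²)² (O(F, c) = (((F*F)*c + c) + F)² = ((F²*c + c) + F)² = ((c*F² + c) + F)² = ((c + c*F²) + F)² = (F + c + c*F²)²)
-1057*O(E, -15) + d(-38, 39) = -1057*(-13 - 15*(1 + (-13)²))² + (-38 + 39) = -1057*(-13 - 15*(1 + 169))² + 1 = -1057*(-13 - 15*170)² + 1 = -1057*(-13 - 2550)² + 1 = -1057*(-2563)² + 1 = -1057*6568969 + 1 = -6943400233 + 1 = -6943400232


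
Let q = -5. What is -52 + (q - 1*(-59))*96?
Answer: 5132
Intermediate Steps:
-52 + (q - 1*(-59))*96 = -52 + (-5 - 1*(-59))*96 = -52 + (-5 + 59)*96 = -52 + 54*96 = -52 + 5184 = 5132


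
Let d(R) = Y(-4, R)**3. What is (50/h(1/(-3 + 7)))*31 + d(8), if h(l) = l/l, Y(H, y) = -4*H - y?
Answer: 2062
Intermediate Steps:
Y(H, y) = -y - 4*H
h(l) = 1
d(R) = (16 - R)**3 (d(R) = (-R - 4*(-4))**3 = (-R + 16)**3 = (16 - R)**3)
(50/h(1/(-3 + 7)))*31 + d(8) = (50/1)*31 - (-16 + 8)**3 = (50*1)*31 - 1*(-8)**3 = 50*31 - 1*(-512) = 1550 + 512 = 2062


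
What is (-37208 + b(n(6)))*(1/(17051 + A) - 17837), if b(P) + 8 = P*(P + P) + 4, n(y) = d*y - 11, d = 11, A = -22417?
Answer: 1491309597283/2683 ≈ 5.5584e+8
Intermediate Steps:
n(y) = -11 + 11*y (n(y) = 11*y - 11 = -11 + 11*y)
b(P) = -4 + 2*P**2 (b(P) = -8 + (P*(P + P) + 4) = -8 + (P*(2*P) + 4) = -8 + (2*P**2 + 4) = -8 + (4 + 2*P**2) = -4 + 2*P**2)
(-37208 + b(n(6)))*(1/(17051 + A) - 17837) = (-37208 + (-4 + 2*(-11 + 11*6)**2))*(1/(17051 - 22417) - 17837) = (-37208 + (-4 + 2*(-11 + 66)**2))*(1/(-5366) - 17837) = (-37208 + (-4 + 2*55**2))*(-1/5366 - 17837) = (-37208 + (-4 + 2*3025))*(-95713343/5366) = (-37208 + (-4 + 6050))*(-95713343/5366) = (-37208 + 6046)*(-95713343/5366) = -31162*(-95713343/5366) = 1491309597283/2683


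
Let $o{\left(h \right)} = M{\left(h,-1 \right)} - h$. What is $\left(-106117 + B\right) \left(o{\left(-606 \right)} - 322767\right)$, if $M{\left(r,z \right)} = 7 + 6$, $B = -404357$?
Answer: $164448178152$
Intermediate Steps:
$M{\left(r,z \right)} = 13$
$o{\left(h \right)} = 13 - h$
$\left(-106117 + B\right) \left(o{\left(-606 \right)} - 322767\right) = \left(-106117 - 404357\right) \left(\left(13 - -606\right) - 322767\right) = - 510474 \left(\left(13 + 606\right) - 322767\right) = - 510474 \left(619 - 322767\right) = \left(-510474\right) \left(-322148\right) = 164448178152$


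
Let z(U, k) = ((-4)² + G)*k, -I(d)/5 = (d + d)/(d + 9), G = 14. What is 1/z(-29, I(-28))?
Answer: -19/8400 ≈ -0.0022619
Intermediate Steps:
I(d) = -10*d/(9 + d) (I(d) = -5*(d + d)/(d + 9) = -5*2*d/(9 + d) = -10*d/(9 + d))
z(U, k) = 30*k (z(U, k) = ((-4)² + 14)*k = (16 + 14)*k = 30*k)
1/z(-29, I(-28)) = 1/(30*(-10*(-28)/(9 - 28))) = 1/(30*(-10*(-28)/(-19))) = 1/(30*(-10*(-28)*(-1/19))) = 1/(30*(-280/19)) = 1/(-8400/19) = -19/8400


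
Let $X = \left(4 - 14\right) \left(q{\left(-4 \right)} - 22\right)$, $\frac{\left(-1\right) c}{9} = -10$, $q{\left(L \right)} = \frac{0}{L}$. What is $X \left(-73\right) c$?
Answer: $-1445400$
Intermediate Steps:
$q{\left(L \right)} = 0$
$c = 90$ ($c = \left(-9\right) \left(-10\right) = 90$)
$X = 220$ ($X = \left(4 - 14\right) \left(0 - 22\right) = \left(-10\right) \left(-22\right) = 220$)
$X \left(-73\right) c = 220 \left(-73\right) 90 = \left(-16060\right) 90 = -1445400$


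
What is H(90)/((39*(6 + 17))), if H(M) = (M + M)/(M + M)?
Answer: 1/897 ≈ 0.0011148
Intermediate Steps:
H(M) = 1 (H(M) = (2*M)/((2*M)) = (2*M)*(1/(2*M)) = 1)
H(90)/((39*(6 + 17))) = 1/(39*(6 + 17)) = 1/(39*23) = 1/897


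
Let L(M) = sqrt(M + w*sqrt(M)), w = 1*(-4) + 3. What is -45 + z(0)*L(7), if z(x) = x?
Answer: -45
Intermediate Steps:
w = -1 (w = -4 + 3 = -1)
L(M) = sqrt(M - sqrt(M))
-45 + z(0)*L(7) = -45 + 0*sqrt(7 - sqrt(7)) = -45 + 0 = -45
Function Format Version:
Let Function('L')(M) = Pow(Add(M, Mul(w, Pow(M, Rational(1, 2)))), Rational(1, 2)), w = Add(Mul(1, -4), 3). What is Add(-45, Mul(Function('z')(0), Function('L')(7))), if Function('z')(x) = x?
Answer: -45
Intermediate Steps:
w = -1 (w = Add(-4, 3) = -1)
Function('L')(M) = Pow(Add(M, Mul(-1, Pow(M, Rational(1, 2)))), Rational(1, 2))
Add(-45, Mul(Function('z')(0), Function('L')(7))) = Add(-45, Mul(0, Pow(Add(7, Mul(-1, Pow(7, Rational(1, 2)))), Rational(1, 2)))) = Add(-45, 0) = -45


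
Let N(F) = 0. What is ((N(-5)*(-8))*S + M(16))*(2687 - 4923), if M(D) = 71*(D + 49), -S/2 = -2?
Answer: -10319140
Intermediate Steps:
S = 4 (S = -2*(-2) = 4)
M(D) = 3479 + 71*D (M(D) = 71*(49 + D) = 3479 + 71*D)
((N(-5)*(-8))*S + M(16))*(2687 - 4923) = ((0*(-8))*4 + (3479 + 71*16))*(2687 - 4923) = (0*4 + (3479 + 1136))*(-2236) = (0 + 4615)*(-2236) = 4615*(-2236) = -10319140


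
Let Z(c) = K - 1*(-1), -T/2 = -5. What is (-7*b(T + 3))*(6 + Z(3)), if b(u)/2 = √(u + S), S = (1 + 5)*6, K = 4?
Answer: -1078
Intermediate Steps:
T = 10 (T = -2*(-5) = 10)
S = 36 (S = 6*6 = 36)
Z(c) = 5 (Z(c) = 4 - 1*(-1) = 4 + 1 = 5)
b(u) = 2*√(36 + u) (b(u) = 2*√(u + 36) = 2*√(36 + u))
(-7*b(T + 3))*(6 + Z(3)) = (-14*√(36 + (10 + 3)))*(6 + 5) = -14*√(36 + 13)*11 = -14*√49*11 = -14*7*11 = -7*14*11 = -98*11 = -1078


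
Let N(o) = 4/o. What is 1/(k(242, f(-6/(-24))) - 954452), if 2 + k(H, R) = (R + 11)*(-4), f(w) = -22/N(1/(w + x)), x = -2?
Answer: -7/6681574 ≈ -1.0477e-6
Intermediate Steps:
f(w) = -22/(-8 + 4*w) (f(w) = -22*1/(4*(w - 2)) = -22*1/(4*(-2 + w)) = -22/(-8 + 4*w))
k(H, R) = -46 - 4*R (k(H, R) = -2 + (R + 11)*(-4) = -2 + (11 + R)*(-4) = -2 + (-44 - 4*R) = -46 - 4*R)
1/(k(242, f(-6/(-24))) - 954452) = 1/((-46 - (-44)/(-4 + 2*(-6/(-24)))) - 954452) = 1/((-46 - (-44)/(-4 + 2*(-6*(-1/24)))) - 954452) = 1/((-46 - (-44)/(-4 + 2*(¼))) - 954452) = 1/((-46 - (-44)/(-4 + ½)) - 954452) = 1/((-46 - (-44)/(-7/2)) - 954452) = 1/((-46 - (-44)*(-2)/7) - 954452) = 1/((-46 - 4*22/7) - 954452) = 1/((-46 - 88/7) - 954452) = 1/(-410/7 - 954452) = 1/(-6681574/7) = -7/6681574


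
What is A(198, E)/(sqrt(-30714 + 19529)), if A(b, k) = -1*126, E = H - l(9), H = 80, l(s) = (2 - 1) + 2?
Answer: 126*I*sqrt(11185)/11185 ≈ 1.1914*I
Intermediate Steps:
l(s) = 3 (l(s) = 1 + 2 = 3)
E = 77 (E = 80 - 1*3 = 80 - 3 = 77)
A(b, k) = -126
A(198, E)/(sqrt(-30714 + 19529)) = -126/sqrt(-30714 + 19529) = -126*(-I*sqrt(11185)/11185) = -(-126)*I*sqrt(11185)/11185 = 126*I*sqrt(11185)/11185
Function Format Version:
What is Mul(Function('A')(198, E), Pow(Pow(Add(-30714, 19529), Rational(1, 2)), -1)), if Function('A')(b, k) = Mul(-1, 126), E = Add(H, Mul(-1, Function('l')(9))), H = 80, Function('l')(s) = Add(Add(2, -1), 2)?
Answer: Mul(Rational(126, 11185), I, Pow(11185, Rational(1, 2))) ≈ Mul(1.1914, I)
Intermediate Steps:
Function('l')(s) = 3 (Function('l')(s) = Add(1, 2) = 3)
E = 77 (E = Add(80, Mul(-1, 3)) = Add(80, -3) = 77)
Function('A')(b, k) = -126
Mul(Function('A')(198, E), Pow(Pow(Add(-30714, 19529), Rational(1, 2)), -1)) = Mul(-126, Pow(Pow(Add(-30714, 19529), Rational(1, 2)), -1)) = Mul(-126, Pow(Pow(-11185, Rational(1, 2)), -1)) = Mul(-126, Pow(Mul(I, Pow(11185, Rational(1, 2))), -1)) = Mul(-126, Mul(Rational(-1, 11185), I, Pow(11185, Rational(1, 2)))) = Mul(Rational(126, 11185), I, Pow(11185, Rational(1, 2)))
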